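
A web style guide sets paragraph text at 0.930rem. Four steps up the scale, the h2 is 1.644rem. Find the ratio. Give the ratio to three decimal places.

1.153

The ratio satisfies 0.930 × r⁴ = 1.644, so r = (1.644 / 0.930)^(1/4).
r = 1.7677^(1/4) ≈ 1.1531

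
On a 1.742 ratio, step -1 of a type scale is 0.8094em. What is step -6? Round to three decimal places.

0.050em

The gap is -6 − (-1) = -5 steps, so the factor is 1.742^-5.
0.8094 ÷ 1.742⁵ = 0.8094 ÷ 16.04134 ≈ 0.050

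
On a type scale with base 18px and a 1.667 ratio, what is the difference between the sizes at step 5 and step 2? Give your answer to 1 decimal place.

Step 2: 18.0 × 1.667² = 50.020px
Step 5: 18.0 × 1.667⁵ = 231.713px
Difference: 231.713 − 50.020 = 181.693px

181.7px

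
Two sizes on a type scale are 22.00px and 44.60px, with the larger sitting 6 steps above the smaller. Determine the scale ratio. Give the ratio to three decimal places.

r⁶ = 44.60 / 22.00, so r = (44.60/22.00)^(1/6).
r = 2.0273^(1/6) ≈ 1.1250

1.125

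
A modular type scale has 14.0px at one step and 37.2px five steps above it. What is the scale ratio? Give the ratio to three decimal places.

The ratio satisfies 14.0 × r⁵ = 37.2, so r = (37.2 / 14.0)^(1/5).
r = 2.6571^(1/5) ≈ 1.2159

1.216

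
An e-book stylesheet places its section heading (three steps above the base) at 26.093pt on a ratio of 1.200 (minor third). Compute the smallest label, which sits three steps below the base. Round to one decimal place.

Moving from step +3 to step -3 is 6 steps down, so divide by r⁶.
26.093 ÷ 1.200⁶ = 26.093 ÷ 2.98598 ≈ 8.738

8.7pt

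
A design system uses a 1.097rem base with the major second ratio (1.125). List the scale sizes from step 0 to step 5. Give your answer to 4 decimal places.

1.0970rem, 1.2341rem, 1.3884rem, 1.5619rem, 1.7572rem, 1.9768rem

Step 0: 1.097rem
Step 1: 1.097 × 1.125 = 1.2341
Step 2: 1.097 × 1.125² = 1.3884
Step 3: 1.097 × 1.125³ = 1.5619
Step 4: 1.097 × 1.125⁴ = 1.7572
Step 5: 1.097 × 1.125⁵ = 1.9768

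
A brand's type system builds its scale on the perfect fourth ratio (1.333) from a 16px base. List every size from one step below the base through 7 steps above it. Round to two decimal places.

12.00px, 16.00px, 21.33px, 28.43px, 37.90px, 50.52px, 67.34px, 89.76px, 119.66px

Step -1: 16.0 ÷ 1.333 = 12.00
Step 0: 16px
Step 1: 16.0 × 1.333 = 21.33
Step 2: 16.0 × 1.333² = 28.43
Step 3: 16.0 × 1.333³ = 37.90
Step 4: 16.0 × 1.333⁴ = 50.52
Step 5: 16.0 × 1.333⁵ = 67.34
Step 6: 16.0 × 1.333⁶ = 89.76
Step 7: 16.0 × 1.333⁷ = 119.66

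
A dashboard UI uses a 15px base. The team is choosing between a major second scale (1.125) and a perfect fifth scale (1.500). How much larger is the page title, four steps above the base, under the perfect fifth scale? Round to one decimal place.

51.9px

Major second: 15.0 × 1.125⁴ = 24.027px
Perfect fifth: 15.0 × 1.500⁴ = 75.938px
Difference: 75.938 − 24.027 = 51.911px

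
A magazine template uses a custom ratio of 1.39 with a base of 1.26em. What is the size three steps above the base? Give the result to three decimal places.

A modular type scale is a geometric sequence: sizeₙ = base × rⁿ.
1.26 × 1.39³ = 1.26 × 2.68562 ≈ 3.384

3.384em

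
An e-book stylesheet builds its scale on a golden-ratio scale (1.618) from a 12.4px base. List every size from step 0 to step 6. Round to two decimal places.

Step 0: 12.4px
Step 1: 12.4 × 1.618 = 20.06
Step 2: 12.4 × 1.618² = 32.46
Step 3: 12.4 × 1.618³ = 52.52
Step 4: 12.4 × 1.618⁴ = 84.98
Step 5: 12.4 × 1.618⁵ = 137.50
Step 6: 12.4 × 1.618⁶ = 222.48

12.40px, 20.06px, 32.46px, 52.52px, 84.98px, 137.50px, 222.48px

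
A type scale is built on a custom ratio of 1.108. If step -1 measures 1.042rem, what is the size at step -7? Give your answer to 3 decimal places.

0.563rem

1.042 ÷ 1.108⁶ = 1.042 ÷ 1.85028 ≈ 0.563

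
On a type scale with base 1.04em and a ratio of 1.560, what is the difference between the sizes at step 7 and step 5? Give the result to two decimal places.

13.77em

Step 5: 1.04 × 1.560⁵ = 9.6085em
Step 7: 1.04 × 1.560⁷ = 23.3833em
Difference: 23.3833 − 9.6085 = 13.7748em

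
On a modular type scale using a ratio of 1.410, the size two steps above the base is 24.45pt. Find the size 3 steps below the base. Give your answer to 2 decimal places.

24.45 ÷ 1.410⁵ = 24.45 ÷ 5.57308 ≈ 4.387

4.39pt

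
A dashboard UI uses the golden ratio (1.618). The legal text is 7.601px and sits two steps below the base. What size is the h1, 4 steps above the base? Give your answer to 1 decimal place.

136.4px

7.601 × 1.618⁶ = 7.601 × 17.94201 ≈ 136.377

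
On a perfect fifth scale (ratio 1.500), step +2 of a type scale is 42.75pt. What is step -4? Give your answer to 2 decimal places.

3.75pt

42.75 ÷ 1.500⁶ = 42.75 ÷ 11.39062 ≈ 3.753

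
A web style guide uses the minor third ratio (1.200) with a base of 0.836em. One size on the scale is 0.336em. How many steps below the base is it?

5

1.200ⁿ = 0.836 / 0.336 = 2.4881
n = ln(2.4881) / ln(1.200) = 0.9115 / 0.1823 ≈ 5.00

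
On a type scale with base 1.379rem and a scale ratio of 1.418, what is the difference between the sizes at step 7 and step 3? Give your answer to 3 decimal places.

11.965rem

Step 3: 1.379 × 1.418³ = 3.93181rem
Step 7: 1.379 × 1.418⁷ = 15.89637rem
Difference: 15.89637 − 3.93181 = 11.96456rem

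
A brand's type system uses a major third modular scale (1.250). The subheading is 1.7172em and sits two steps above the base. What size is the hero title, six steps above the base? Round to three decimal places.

Moving from step +2 to step +6 is 4 steps up, so multiply by r⁴.
1.7172 × 1.250⁴ = 1.7172 × 2.44141 ≈ 4.192

4.192em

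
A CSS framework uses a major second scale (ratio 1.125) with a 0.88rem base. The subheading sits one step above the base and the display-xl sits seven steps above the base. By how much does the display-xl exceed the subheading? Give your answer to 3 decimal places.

Step 1: 0.88 × 1.125 = 0.99000rem
Step 7: 0.88 × 1.125⁷ = 2.00701rem
Difference: 2.00701 − 0.99000 = 1.01701rem

1.017rem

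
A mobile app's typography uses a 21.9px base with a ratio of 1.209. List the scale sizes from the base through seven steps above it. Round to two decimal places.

21.90px, 26.48px, 32.01px, 38.70px, 46.79px, 56.57px, 68.39px, 82.69px

Step 0: 21.9px
Step 1: 21.9 × 1.209 = 26.48
Step 2: 21.9 × 1.209² = 32.01
Step 3: 21.9 × 1.209³ = 38.70
Step 4: 21.9 × 1.209⁴ = 46.79
Step 5: 21.9 × 1.209⁵ = 56.57
Step 6: 21.9 × 1.209⁶ = 68.39
Step 7: 21.9 × 1.209⁷ = 82.69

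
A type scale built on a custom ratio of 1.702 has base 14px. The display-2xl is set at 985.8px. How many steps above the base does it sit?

1.702ⁿ = 985.8 / 14 = 70.4143
n = ln(70.4143) / ln(1.702) = 4.2544 / 0.5318 ≈ 8.00

8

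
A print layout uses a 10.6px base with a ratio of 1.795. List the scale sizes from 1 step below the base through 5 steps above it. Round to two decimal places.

Step -1: 10.6 ÷ 1.795 = 5.91
Step 0: 10.6px
Step 1: 10.6 × 1.795 = 19.03
Step 2: 10.6 × 1.795² = 34.15
Step 3: 10.6 × 1.795³ = 61.31
Step 4: 10.6 × 1.795⁴ = 110.04
Step 5: 10.6 × 1.795⁵ = 197.53

5.91px, 10.60px, 19.03px, 34.15px, 61.31px, 110.04px, 197.53px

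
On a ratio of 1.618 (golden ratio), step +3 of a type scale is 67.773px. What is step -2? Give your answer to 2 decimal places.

67.773 ÷ 1.618⁵ = 67.773 ÷ 11.08901 ≈ 6.112

6.11px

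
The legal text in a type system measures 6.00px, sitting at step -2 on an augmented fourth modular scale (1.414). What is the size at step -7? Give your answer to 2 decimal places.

1.06px

6.00 ÷ 1.414⁵ = 6.00 ÷ 5.65258 ≈ 1.061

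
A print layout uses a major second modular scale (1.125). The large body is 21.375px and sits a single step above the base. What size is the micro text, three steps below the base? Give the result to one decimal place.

21.375 ÷ 1.125⁴ = 21.375 ÷ 1.60181 ≈ 13.344

13.3px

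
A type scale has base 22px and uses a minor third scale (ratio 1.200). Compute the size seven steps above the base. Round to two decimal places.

78.83px

22.0 × 1.200⁷ = 22.0 × 3.58318 ≈ 78.83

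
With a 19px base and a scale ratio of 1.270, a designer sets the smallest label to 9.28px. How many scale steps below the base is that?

3

1.270ⁿ = 19 / 9.28 = 2.0474
n = ln(2.0474) / ln(1.270) = 0.7166 / 0.2390 ≈ 3.00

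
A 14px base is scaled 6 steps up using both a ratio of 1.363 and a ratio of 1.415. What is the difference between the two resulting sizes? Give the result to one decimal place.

At 1.363: 14.0 × 1.363⁶ = 89.764px
At 1.415: 14.0 × 1.415⁶ = 112.374px
Difference: 112.374 − 89.764 = 22.610px

22.6px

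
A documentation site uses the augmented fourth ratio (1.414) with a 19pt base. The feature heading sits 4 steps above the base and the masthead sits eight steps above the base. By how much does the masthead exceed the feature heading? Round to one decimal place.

227.7pt

Step 4: 19.0 × 1.414⁴ = 75.954pt
Step 8: 19.0 × 1.414⁸ = 303.633pt
Difference: 303.633 − 75.954 = 227.679pt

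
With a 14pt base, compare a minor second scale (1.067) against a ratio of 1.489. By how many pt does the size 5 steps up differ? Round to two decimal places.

83.11pt

Minor second: 14.0 × 1.067⁵ = 19.3620pt
At 1.489: 14.0 × 1.489⁵ = 102.4711pt
Difference: 102.4711 − 19.3620 = 83.1091pt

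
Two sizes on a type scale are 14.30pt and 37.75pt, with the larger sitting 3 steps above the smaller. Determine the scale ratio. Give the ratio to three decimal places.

r³ = 37.75 / 14.30, so r = (37.75/14.30)^(1/3).
r = 2.6399^(1/3) ≈ 1.3821

1.382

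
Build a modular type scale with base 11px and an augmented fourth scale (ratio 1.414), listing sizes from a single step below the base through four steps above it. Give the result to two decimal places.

7.78px, 11.00px, 15.55px, 21.99px, 31.10px, 43.97px

Step -1: 11.0 ÷ 1.414 = 7.78
Step 0: 11px
Step 1: 11.0 × 1.414 = 15.55
Step 2: 11.0 × 1.414² = 21.99
Step 3: 11.0 × 1.414³ = 31.10
Step 4: 11.0 × 1.414⁴ = 43.97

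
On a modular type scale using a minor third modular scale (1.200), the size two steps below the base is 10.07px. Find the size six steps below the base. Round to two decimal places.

4.86px

Moving from step -2 to step -6 is 4 steps down, so divide by r⁴.
10.07 ÷ 1.200⁴ = 10.07 ÷ 2.07360 ≈ 4.856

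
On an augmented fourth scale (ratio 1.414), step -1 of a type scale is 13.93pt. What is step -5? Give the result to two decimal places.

Moving from step -1 to step -5 is 4 steps down, so divide by r⁴.
13.93 ÷ 1.414⁴ = 13.93 ÷ 3.99758 ≈ 3.485

3.48pt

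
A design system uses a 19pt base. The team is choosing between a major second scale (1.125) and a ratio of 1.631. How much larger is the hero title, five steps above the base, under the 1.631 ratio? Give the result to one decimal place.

185.1pt

Major second: 19.0 × 1.125⁵ = 34.239pt
At 1.631: 19.0 × 1.631⁵ = 219.292pt
Difference: 219.292 − 34.239 = 185.053pt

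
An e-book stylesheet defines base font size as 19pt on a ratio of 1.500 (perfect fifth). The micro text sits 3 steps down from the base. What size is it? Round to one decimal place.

19.0 ÷ 1.500³ = 19.0 ÷ 3.37500 ≈ 5.63

5.6pt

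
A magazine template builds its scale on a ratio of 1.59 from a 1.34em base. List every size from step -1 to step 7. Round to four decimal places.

0.8428em, 1.3400em, 2.1306em, 3.3877em, 5.3864em, 8.5643em, 13.6173em, 21.6515em, 34.4258em

Step -1: 1.34 ÷ 1.59 = 0.8428
Step 0: 1.34em
Step 1: 1.34 × 1.59 = 2.1306
Step 2: 1.34 × 1.59² = 3.3877
Step 3: 1.34 × 1.59³ = 5.3864
Step 4: 1.34 × 1.59⁴ = 8.5643
Step 5: 1.34 × 1.59⁵ = 13.6173
Step 6: 1.34 × 1.59⁶ = 21.6515
Step 7: 1.34 × 1.59⁷ = 34.4258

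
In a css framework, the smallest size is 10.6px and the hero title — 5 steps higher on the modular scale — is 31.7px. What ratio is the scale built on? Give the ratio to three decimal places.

r⁵ = 31.7 / 10.6, so r = (31.7/10.6)^(1/5).
r = 2.9906^(1/5) ≈ 1.2449

1.245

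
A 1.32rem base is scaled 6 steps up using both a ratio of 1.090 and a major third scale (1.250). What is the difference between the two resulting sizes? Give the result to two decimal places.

At 1.090: 1.32 × 1.090⁶ = 2.2138rem
Major third: 1.32 × 1.250⁶ = 5.0354rem
Difference: 5.0354 − 2.2138 = 2.8216rem

2.82rem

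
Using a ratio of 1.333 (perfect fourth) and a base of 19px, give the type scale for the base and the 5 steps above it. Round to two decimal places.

Step 0: 19px
Step 1: 19.0 × 1.333 = 25.33
Step 2: 19.0 × 1.333² = 33.76
Step 3: 19.0 × 1.333³ = 45.00
Step 4: 19.0 × 1.333⁴ = 59.99
Step 5: 19.0 × 1.333⁵ = 79.97

19.00px, 25.33px, 33.76px, 45.00px, 59.99px, 79.97px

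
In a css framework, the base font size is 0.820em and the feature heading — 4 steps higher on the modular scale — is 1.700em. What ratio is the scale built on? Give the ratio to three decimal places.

The ratio satisfies 0.820 × r⁴ = 1.700, so r = (1.700 / 0.820)^(1/4).
r = 2.0732^(1/4) ≈ 1.1999

1.200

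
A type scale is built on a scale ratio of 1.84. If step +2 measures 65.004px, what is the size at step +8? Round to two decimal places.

65.004 × 1.84⁶ = 65.004 × 38.80672 ≈ 2522.592

2522.59px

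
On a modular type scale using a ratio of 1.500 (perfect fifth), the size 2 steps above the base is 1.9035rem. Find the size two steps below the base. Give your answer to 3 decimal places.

The gap is -2 − (2) = -4 steps, so the factor is 1.500^-4.
1.9035 ÷ 1.500⁴ = 1.9035 ÷ 5.06250 ≈ 0.376

0.376rem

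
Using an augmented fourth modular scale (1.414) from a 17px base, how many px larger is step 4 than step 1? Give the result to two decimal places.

43.92px

Step 1: 17.0 × 1.414 = 24.0380px
Step 4: 17.0 × 1.414⁴ = 67.9589px
Difference: 67.9589 − 24.0380 = 43.9209px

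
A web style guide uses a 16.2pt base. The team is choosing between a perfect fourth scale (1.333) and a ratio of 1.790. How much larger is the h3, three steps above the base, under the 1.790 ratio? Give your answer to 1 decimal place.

Perfect fourth: 16.2 × 1.333³ = 38.371pt
At 1.790: 16.2 × 1.790³ = 92.912pt
Difference: 92.912 − 38.371 = 54.541pt

54.5pt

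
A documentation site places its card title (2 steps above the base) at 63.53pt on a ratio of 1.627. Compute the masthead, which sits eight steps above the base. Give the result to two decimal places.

1178.43pt

The gap is 8 − (2) = 6 steps, so the factor is 1.627^6.
63.53 × 1.627⁶ = 63.53 × 18.54921 ≈ 1178.431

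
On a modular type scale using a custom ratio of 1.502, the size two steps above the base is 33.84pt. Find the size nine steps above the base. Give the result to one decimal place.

33.84 × 1.502⁷ = 33.84 × 17.24605 ≈ 583.606

583.6pt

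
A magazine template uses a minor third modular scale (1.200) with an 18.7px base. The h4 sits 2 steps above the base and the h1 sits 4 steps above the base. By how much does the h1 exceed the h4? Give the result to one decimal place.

Step 2: 18.7 × 1.200² = 26.928px
Step 4: 18.7 × 1.200⁴ = 38.776px
Difference: 38.776 − 26.928 = 11.848px

11.8px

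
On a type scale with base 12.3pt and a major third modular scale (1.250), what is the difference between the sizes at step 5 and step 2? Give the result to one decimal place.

18.3pt

Step 2: 12.3 × 1.250² = 19.219pt
Step 5: 12.3 × 1.250⁵ = 37.537pt
Difference: 37.537 − 19.219 = 18.318pt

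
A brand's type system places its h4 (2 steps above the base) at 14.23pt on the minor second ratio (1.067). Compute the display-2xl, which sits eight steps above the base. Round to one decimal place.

Moving from step +2 to step +8 is 6 steps up, so multiply by r⁶.
14.23 × 1.067⁶ = 14.23 × 1.47566 ≈ 20.999

21.0pt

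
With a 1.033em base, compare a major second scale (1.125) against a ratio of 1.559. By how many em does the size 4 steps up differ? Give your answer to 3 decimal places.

4.448em

Major second: 1.033 × 1.125⁴ = 1.65467em
At 1.559: 1.033 × 1.559⁴ = 6.10218em
Difference: 6.10218 − 1.65467 = 4.44751em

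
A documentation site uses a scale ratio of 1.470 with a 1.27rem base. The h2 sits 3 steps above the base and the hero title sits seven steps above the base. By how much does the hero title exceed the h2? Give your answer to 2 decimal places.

Step 3: 1.27 × 1.470³ = 4.0342rem
Step 7: 1.27 × 1.470⁷ = 18.8376rem
Difference: 18.8376 − 4.0342 = 14.8034rem

14.80rem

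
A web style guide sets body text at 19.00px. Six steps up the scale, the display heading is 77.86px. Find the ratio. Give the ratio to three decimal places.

1.265

r⁶ = 77.86 / 19.00, so r = (77.86/19.00)^(1/6).
r = 4.0979^(1/6) ≈ 1.2650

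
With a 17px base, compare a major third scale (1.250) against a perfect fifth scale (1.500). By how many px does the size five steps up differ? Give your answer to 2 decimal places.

Major third: 17.0 × 1.250⁵ = 51.8799px
Perfect fifth: 17.0 × 1.500⁵ = 129.0938px
Difference: 129.0938 − 51.8799 = 77.2139px

77.21px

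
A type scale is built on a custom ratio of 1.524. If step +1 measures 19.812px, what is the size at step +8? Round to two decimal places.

The gap is 8 − (1) = 7 steps, so the factor is 1.524^7.
19.812 × 1.524⁷ = 19.812 × 19.09391 ≈ 378.288

378.29px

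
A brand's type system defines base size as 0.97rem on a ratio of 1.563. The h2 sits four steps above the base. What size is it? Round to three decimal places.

5.789rem

0.97 × 1.563⁴ = 0.97 × 5.96810 ≈ 5.789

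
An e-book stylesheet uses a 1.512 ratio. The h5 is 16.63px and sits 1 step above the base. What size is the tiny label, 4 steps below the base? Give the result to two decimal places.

2.10px

16.63 ÷ 1.512⁵ = 16.63 ÷ 7.90240 ≈ 2.104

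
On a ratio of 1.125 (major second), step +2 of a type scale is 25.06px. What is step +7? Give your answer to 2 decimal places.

45.16px

Moving from step +2 to step +7 is 5 steps up, so multiply by r⁵.
25.06 × 1.125⁵ = 25.06 × 1.80203 ≈ 45.159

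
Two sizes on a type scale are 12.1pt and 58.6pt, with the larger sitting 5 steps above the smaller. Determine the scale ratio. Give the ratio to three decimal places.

1.371

r⁵ = 58.6 / 12.1, so r = (58.6/12.1)^(1/5).
r = 4.8430^(1/5) ≈ 1.3710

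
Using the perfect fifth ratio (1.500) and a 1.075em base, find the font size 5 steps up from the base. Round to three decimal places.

8.163em

1.075 × 1.500⁵ = 1.075 × 7.59375 ≈ 8.163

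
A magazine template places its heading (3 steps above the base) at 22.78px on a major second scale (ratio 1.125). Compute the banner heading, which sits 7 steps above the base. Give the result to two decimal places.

36.49px

The gap is 7 − (3) = 4 steps, so the factor is 1.125^4.
22.78 × 1.125⁴ = 22.78 × 1.60181 ≈ 36.489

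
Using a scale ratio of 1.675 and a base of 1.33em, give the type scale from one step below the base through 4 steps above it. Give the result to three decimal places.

0.794em, 1.330em, 2.228em, 3.731em, 6.250em, 10.469em

Step -1: 1.33 ÷ 1.675 = 0.794
Step 0: 1.33em
Step 1: 1.33 × 1.675 = 2.228
Step 2: 1.33 × 1.675² = 3.731
Step 3: 1.33 × 1.675³ = 6.250
Step 4: 1.33 × 1.675⁴ = 10.469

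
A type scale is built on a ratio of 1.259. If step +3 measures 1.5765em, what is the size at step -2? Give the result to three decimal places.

0.498em

1.5765 ÷ 1.259⁵ = 1.5765 ÷ 3.16321 ≈ 0.498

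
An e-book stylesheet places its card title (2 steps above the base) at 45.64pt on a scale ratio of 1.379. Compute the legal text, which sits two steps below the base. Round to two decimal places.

The gap is -2 − (2) = -4 steps, so the factor is 1.379^-4.
45.64 ÷ 1.379⁴ = 45.64 ÷ 3.61624 ≈ 12.621

12.62pt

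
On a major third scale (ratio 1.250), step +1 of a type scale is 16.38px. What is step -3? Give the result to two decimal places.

Moving from step +1 to step -3 is 4 steps down, so divide by r⁴.
16.38 ÷ 1.250⁴ = 16.38 ÷ 2.44141 ≈ 6.709

6.71px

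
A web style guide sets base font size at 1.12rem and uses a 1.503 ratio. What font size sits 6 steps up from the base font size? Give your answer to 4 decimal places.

12.9114rem

1.12 × 1.503⁶ = 1.12 × 11.52800 ≈ 12.9114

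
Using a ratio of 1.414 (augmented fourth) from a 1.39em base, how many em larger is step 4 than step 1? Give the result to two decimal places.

Step 1: 1.39 × 1.414 = 1.9655em
Step 4: 1.39 × 1.414⁴ = 5.5566em
Difference: 5.5566 − 1.9655 = 3.5911em

3.59em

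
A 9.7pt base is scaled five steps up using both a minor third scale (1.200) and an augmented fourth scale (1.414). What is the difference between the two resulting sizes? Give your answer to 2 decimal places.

30.69pt

Minor third: 9.7 × 1.200⁵ = 24.1367pt
Augmented fourth: 9.7 × 1.414⁵ = 54.8301pt
Difference: 54.8301 − 24.1367 = 30.6934pt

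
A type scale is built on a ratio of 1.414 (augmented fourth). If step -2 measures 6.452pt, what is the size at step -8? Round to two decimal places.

0.81pt

6.452 ÷ 1.414⁶ = 6.452 ÷ 7.99275 ≈ 0.807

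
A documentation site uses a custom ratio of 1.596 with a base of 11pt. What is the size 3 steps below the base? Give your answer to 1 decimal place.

Each step on a modular scale multiplies by the ratio, so the size n steps from the base is base × ratioⁿ.
11.0 ÷ 1.596³ = 11.0 ÷ 4.06536 ≈ 2.71

2.7pt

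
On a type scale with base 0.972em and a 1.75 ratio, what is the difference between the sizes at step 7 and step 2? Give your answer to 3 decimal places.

Step 2: 0.972 × 1.75² = 2.97675em
Step 7: 0.972 × 1.75⁷ = 48.85765em
Difference: 48.85765 − 2.97675 = 45.88090em

45.881em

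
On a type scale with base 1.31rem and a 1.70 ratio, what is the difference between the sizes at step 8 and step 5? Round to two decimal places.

72.78rem

Step 5: 1.31 × 1.70⁵ = 18.6001rem
Step 8: 1.31 × 1.70⁸ = 91.3824rem
Difference: 91.3824 − 18.6001 = 72.7823rem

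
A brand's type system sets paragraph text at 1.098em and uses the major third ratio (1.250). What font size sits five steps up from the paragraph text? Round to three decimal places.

3.351em

1.098 × 1.250⁵ = 1.098 × 3.05176 ≈ 3.351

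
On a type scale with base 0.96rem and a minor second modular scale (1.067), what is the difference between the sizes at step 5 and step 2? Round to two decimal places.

Step 2: 0.96 × 1.067² = 1.0929rem
Step 5: 0.96 × 1.067⁵ = 1.3277rem
Difference: 1.3277 − 1.0929 = 0.2348rem

0.23rem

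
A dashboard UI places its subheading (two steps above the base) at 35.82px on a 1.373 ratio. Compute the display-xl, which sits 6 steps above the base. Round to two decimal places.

Moving from step +2 to step +6 is 4 steps up, so multiply by r⁴.
35.82 × 1.373⁴ = 35.82 × 3.55371 ≈ 127.294

127.29px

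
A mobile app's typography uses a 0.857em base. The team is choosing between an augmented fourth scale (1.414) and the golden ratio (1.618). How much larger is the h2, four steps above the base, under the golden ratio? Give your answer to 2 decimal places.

Augmented fourth: 0.857 × 1.414⁴ = 3.4259em
Golden ratio: 0.857 × 1.618⁴ = 5.8735em
Difference: 5.8735 − 3.4259 = 2.4476em

2.45em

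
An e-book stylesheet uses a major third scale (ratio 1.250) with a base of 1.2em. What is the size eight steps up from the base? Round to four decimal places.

7.1526em

Each step on a modular scale multiplies by the ratio, so the size n steps from the base is base × ratioⁿ.
1.2 × 1.250⁸ = 1.2 × 5.96046 ≈ 7.1526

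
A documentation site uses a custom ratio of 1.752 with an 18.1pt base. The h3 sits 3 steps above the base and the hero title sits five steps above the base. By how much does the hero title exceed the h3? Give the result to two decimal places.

Step 3: 18.1 × 1.752³ = 97.3377pt
Step 5: 18.1 × 1.752⁵ = 298.7783pt
Difference: 298.7783 − 97.3377 = 201.4406pt

201.44pt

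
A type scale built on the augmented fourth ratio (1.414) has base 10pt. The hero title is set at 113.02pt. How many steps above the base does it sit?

7

1.414ⁿ = 113.02 / 10 = 11.3020
n = ln(11.3020) / ln(1.414) = 2.4250 / 0.3464 ≈ 7.00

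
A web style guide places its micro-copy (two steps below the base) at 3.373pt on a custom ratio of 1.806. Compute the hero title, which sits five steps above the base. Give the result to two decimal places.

3.373 × 1.806⁷ = 3.373 × 62.66488 ≈ 211.369

211.37pt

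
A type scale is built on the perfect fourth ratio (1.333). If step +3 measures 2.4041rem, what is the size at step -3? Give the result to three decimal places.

2.4041 ÷ 1.333⁶ = 2.4041 ÷ 5.61023 ≈ 0.429

0.429rem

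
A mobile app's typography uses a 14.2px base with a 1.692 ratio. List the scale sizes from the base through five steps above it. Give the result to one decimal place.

Step 0: 14.2px
Step 1: 14.2 × 1.692 = 24.0
Step 2: 14.2 × 1.692² = 40.7
Step 3: 14.2 × 1.692³ = 68.8
Step 4: 14.2 × 1.692⁴ = 116.4
Step 5: 14.2 × 1.692⁵ = 196.9

14.2px, 24.0px, 40.7px, 68.8px, 116.4px, 196.9px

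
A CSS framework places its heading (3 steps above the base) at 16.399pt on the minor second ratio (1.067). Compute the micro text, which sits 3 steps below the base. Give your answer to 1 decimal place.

16.399 ÷ 1.067⁶ = 16.399 ÷ 1.47566 ≈ 11.113

11.1pt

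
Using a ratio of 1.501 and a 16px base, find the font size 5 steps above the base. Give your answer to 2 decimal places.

16.0 × 1.501⁵ = 16.0 × 7.61910 ≈ 121.91

121.91px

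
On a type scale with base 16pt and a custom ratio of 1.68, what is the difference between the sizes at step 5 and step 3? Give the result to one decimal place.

138.3pt

Step 3: 16.0 × 1.68³ = 75.866pt
Step 5: 16.0 × 1.68⁵ = 214.125pt
Difference: 214.125 − 75.866 = 138.259pt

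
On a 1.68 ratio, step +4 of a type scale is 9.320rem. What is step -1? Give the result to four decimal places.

0.6964rem

9.320 ÷ 1.68⁵ = 9.320 ÷ 13.38278 ≈ 0.6964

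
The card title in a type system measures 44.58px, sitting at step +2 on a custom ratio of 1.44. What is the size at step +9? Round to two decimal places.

572.37px

The gap is 9 − (2) = 7 steps, so the factor is 1.44^7.
44.58 × 1.44⁷ = 44.58 × 12.83918 ≈ 572.371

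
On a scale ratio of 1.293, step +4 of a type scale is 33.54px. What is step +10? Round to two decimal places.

The gap is 10 − (4) = 6 steps, so the factor is 1.293^6.
33.54 × 1.293⁶ = 33.54 × 4.67295 ≈ 156.731

156.73px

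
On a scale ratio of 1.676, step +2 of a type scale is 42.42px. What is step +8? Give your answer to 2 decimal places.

940.19px

42.42 × 1.676⁶ = 42.42 × 22.16379 ≈ 940.188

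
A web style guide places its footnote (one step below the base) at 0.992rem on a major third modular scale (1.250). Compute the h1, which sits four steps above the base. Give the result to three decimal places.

3.027rem

Moving from step -1 to step +4 is 5 steps up, so multiply by r⁵.
0.992 × 1.250⁵ = 0.992 × 3.05176 ≈ 3.027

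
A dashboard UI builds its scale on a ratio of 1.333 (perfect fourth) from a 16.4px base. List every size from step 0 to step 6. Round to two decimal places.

Step 0: 16.4px
Step 1: 16.4 × 1.333 = 21.86
Step 2: 16.4 × 1.333² = 29.14
Step 3: 16.4 × 1.333³ = 38.84
Step 4: 16.4 × 1.333⁴ = 51.78
Step 5: 16.4 × 1.333⁵ = 69.02
Step 6: 16.4 × 1.333⁶ = 92.01

16.40px, 21.86px, 29.14px, 38.84px, 51.78px, 69.02px, 92.01px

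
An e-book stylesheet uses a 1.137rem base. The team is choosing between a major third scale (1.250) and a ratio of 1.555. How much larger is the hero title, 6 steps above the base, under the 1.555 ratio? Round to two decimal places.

Major third: 1.137 × 1.250⁶ = 4.3373rem
At 1.555: 1.137 × 1.555⁶ = 16.0747rem
Difference: 16.0747 − 4.3373 = 11.7374rem

11.74rem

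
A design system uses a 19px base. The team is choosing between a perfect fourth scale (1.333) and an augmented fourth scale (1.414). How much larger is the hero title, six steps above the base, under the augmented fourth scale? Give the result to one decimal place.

45.3px

Perfect fourth: 19.0 × 1.333⁶ = 106.594px
Augmented fourth: 19.0 × 1.414⁶ = 151.862px
Difference: 151.862 − 106.594 = 45.268px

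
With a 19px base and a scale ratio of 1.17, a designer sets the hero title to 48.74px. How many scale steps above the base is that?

6

1.17ⁿ = 48.74 / 19 = 2.5653
n = ln(2.5653) / ln(1.17) = 0.9421 / 0.1570 ≈ 6.00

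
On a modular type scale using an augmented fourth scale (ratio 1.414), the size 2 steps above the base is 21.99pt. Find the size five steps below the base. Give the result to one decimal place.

1.9pt

Moving from step +2 to step -5 is 7 steps down, so divide by r⁷.
21.99 ÷ 1.414⁷ = 21.99 ÷ 11.30175 ≈ 1.946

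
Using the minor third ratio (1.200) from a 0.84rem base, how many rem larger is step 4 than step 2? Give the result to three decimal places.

Step 2: 0.84 × 1.200² = 1.20960rem
Step 4: 0.84 × 1.200⁴ = 1.74182rem
Difference: 1.74182 − 1.20960 = 0.53222rem

0.532rem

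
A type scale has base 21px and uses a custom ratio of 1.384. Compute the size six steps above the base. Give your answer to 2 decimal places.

A modular type scale is a geometric sequence: sizeₙ = base × rⁿ.
21.0 × 1.384⁶ = 21.0 × 7.02775 ≈ 147.58

147.58px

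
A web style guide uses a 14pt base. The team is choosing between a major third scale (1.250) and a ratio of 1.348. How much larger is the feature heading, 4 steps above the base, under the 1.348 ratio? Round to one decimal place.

Major third: 14.0 × 1.250⁴ = 34.180pt
At 1.348: 14.0 × 1.348⁴ = 46.226pt
Difference: 46.226 − 34.180 = 12.046pt

12.0pt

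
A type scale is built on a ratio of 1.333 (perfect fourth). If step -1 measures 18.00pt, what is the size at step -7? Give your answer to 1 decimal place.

3.2pt

18.00 ÷ 1.333⁶ = 18.00 ÷ 5.61023 ≈ 3.208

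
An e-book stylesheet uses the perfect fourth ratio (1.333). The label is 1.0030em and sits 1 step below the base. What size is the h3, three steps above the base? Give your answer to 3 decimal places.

3.167em

The gap is 3 − (-1) = 4 steps, so the factor is 1.333^4.
1.0030 × 1.333⁴ = 1.0030 × 3.15733 ≈ 3.167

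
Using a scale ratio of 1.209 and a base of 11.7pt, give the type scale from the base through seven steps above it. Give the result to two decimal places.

Step 0: 11.7pt
Step 1: 11.7 × 1.209 = 14.15
Step 2: 11.7 × 1.209² = 17.10
Step 3: 11.7 × 1.209³ = 20.68
Step 4: 11.7 × 1.209⁴ = 25.00
Step 5: 11.7 × 1.209⁵ = 30.22
Step 6: 11.7 × 1.209⁶ = 36.54
Step 7: 11.7 × 1.209⁷ = 44.17

11.70pt, 14.15pt, 17.10pt, 20.68pt, 25.00pt, 30.22pt, 36.54pt, 44.17pt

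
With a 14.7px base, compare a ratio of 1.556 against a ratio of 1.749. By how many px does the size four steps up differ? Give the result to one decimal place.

At 1.556: 14.7 × 1.556⁴ = 86.170px
At 1.749: 14.7 × 1.749⁴ = 137.555px
Difference: 137.555 − 86.170 = 51.385px

51.4px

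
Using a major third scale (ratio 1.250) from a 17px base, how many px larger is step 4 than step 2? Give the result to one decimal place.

14.9px

Step 2: 17.0 × 1.250² = 26.562px
Step 4: 17.0 × 1.250⁴ = 41.504px
Difference: 41.504 − 26.562 = 14.942px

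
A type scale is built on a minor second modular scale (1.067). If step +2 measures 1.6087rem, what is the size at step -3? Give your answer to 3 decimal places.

1.6087 ÷ 1.067⁵ = 1.6087 ÷ 1.38300 ≈ 1.163

1.163rem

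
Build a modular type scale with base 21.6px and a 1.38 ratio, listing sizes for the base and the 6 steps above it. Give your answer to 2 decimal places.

21.60px, 29.81px, 41.14px, 56.77px, 78.34px, 108.11px, 149.19px

Step 0: 21.6px
Step 1: 21.6 × 1.38 = 29.81
Step 2: 21.6 × 1.38² = 41.14
Step 3: 21.6 × 1.38³ = 56.77
Step 4: 21.6 × 1.38⁴ = 78.34
Step 5: 21.6 × 1.38⁵ = 108.11
Step 6: 21.6 × 1.38⁶ = 149.19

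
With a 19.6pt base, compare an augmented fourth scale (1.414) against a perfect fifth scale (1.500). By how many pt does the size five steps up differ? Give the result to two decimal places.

Augmented fourth: 19.6 × 1.414⁵ = 110.7907pt
Perfect fifth: 19.6 × 1.500⁵ = 148.8375pt
Difference: 148.8375 − 110.7907 = 38.0468pt

38.05pt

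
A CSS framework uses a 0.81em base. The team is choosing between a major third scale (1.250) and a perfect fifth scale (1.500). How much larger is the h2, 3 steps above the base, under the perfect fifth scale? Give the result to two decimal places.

Major third: 0.81 × 1.250³ = 1.5820em
Perfect fifth: 0.81 × 1.500³ = 2.7338em
Difference: 2.7338 − 1.5820 = 1.1518em

1.15em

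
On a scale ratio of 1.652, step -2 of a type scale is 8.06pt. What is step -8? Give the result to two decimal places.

The gap is -8 − (-2) = -6 steps, so the factor is 1.652^-6.
8.06 ÷ 1.652⁶ = 8.06 ÷ 20.32639 ≈ 0.397

0.40pt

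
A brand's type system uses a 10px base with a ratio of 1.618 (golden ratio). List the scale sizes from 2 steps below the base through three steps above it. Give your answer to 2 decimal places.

3.82px, 6.18px, 10.00px, 16.18px, 26.18px, 42.36px

Step -2: 10.0 ÷ 1.618² = 3.82
Step -1: 10.0 ÷ 1.618 = 6.18
Step 0: 10px
Step 1: 10.0 × 1.618 = 16.18
Step 2: 10.0 × 1.618² = 26.18
Step 3: 10.0 × 1.618³ = 42.36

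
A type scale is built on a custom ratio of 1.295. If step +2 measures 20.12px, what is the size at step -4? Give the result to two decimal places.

4.27px

Moving from step +2 to step -4 is 6 steps down, so divide by r⁶.
20.12 ÷ 1.295⁶ = 20.12 ÷ 4.71649 ≈ 4.266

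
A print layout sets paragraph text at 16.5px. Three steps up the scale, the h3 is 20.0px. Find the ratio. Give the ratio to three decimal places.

1.066

The ratio satisfies 16.5 × r³ = 20.0, so r = (20.0 / 16.5)^(1/3).
r = 1.2121^(1/3) ≈ 1.0662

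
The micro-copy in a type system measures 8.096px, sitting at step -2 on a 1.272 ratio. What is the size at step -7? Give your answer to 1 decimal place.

8.096 ÷ 1.272⁵ = 8.096 ÷ 3.32993 ≈ 2.431

2.4px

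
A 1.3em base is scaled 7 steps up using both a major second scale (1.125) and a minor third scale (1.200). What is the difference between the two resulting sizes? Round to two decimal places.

1.69em

Major second: 1.3 × 1.125⁷ = 2.9649em
Minor third: 1.3 × 1.200⁷ = 4.6581em
Difference: 4.6581 − 2.9649 = 1.6932em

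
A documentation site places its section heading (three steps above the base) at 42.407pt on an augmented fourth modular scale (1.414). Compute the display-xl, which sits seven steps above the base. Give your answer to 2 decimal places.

169.53pt

Moving from step +3 to step +7 is 4 steps up, so multiply by r⁴.
42.407 × 1.414⁴ = 42.407 × 3.99758 ≈ 169.526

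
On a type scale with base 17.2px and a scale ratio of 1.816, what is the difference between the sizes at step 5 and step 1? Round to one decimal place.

308.5px

Step 1: 17.2 × 1.816 = 31.235px
Step 5: 17.2 × 1.816⁵ = 339.709px
Difference: 339.709 − 31.235 = 308.474px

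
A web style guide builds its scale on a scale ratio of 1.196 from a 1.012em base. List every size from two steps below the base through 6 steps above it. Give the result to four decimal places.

0.7075em, 0.8462em, 1.0120em, 1.2104em, 1.4476em, 1.7313em, 2.0706em, 2.4765em, 2.9619em

Step -2: 1.012 ÷ 1.196² = 0.7075
Step -1: 1.012 ÷ 1.196 = 0.8462
Step 0: 1.012em
Step 1: 1.012 × 1.196 = 1.2104
Step 2: 1.012 × 1.196² = 1.4476
Step 3: 1.012 × 1.196³ = 1.7313
Step 4: 1.012 × 1.196⁴ = 2.0706
Step 5: 1.012 × 1.196⁵ = 2.4765
Step 6: 1.012 × 1.196⁶ = 2.9619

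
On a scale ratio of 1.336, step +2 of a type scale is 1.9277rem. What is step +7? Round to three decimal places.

Moving from step +2 to step +7 is 5 steps up, so multiply by r⁵.
1.9277 × 1.336⁵ = 1.9277 × 4.25630 ≈ 8.205

8.205rem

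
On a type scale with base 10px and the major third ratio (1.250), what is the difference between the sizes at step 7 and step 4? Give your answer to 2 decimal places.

23.27px

Step 4: 10.0 × 1.250⁴ = 24.4141px
Step 7: 10.0 × 1.250⁷ = 47.6837px
Difference: 47.6837 − 24.4141 = 23.2696px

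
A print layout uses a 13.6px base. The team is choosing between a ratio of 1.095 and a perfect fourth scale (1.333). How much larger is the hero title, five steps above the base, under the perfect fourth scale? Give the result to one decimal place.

At 1.095: 13.6 × 1.095⁵ = 21.410px
Perfect fourth: 13.6 × 1.333⁵ = 57.239px
Difference: 57.239 − 21.410 = 35.829px

35.8px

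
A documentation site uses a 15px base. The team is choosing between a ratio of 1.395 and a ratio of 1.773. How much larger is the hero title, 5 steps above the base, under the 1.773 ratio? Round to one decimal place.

At 1.395: 15.0 × 1.395⁵ = 79.243px
At 1.773: 15.0 × 1.773⁵ = 262.806px
Difference: 262.806 − 79.243 = 183.563px

183.6px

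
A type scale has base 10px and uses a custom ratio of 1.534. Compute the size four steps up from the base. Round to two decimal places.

55.37px

Every step multiplies by the scale ratio.
10.0 × 1.534⁴ = 10.0 × 5.53734 ≈ 55.37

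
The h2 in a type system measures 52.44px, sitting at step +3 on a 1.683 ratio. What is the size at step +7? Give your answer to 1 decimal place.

420.7px

52.44 × 1.683⁴ = 52.44 × 8.02299 ≈ 420.726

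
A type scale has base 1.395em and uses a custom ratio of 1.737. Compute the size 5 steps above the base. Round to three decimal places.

Each step on a modular scale multiplies by the ratio, so the size n steps from the base is base × ratioⁿ.
1.395 × 1.737⁵ = 1.395 × 15.81245 ≈ 22.058

22.058em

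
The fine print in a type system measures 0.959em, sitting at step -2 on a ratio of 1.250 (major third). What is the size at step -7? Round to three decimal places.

0.314em

0.959 ÷ 1.250⁵ = 0.959 ÷ 3.05176 ≈ 0.314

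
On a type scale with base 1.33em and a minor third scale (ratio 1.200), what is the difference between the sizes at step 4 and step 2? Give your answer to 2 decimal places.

Step 2: 1.33 × 1.200² = 1.9152em
Step 4: 1.33 × 1.200⁴ = 2.7579em
Difference: 2.7579 − 1.9152 = 0.8427em

0.84em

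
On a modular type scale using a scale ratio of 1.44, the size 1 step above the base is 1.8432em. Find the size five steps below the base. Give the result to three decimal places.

0.207em

Moving from step +1 to step -5 is 6 steps down, so divide by r⁶.
1.8432 ÷ 1.44⁶ = 1.8432 ÷ 8.91610 ≈ 0.207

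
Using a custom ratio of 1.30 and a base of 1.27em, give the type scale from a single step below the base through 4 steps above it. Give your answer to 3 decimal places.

0.977em, 1.270em, 1.651em, 2.146em, 2.790em, 3.627em

Step -1: 1.27 ÷ 1.30 = 0.977
Step 0: 1.27em
Step 1: 1.27 × 1.30 = 1.651
Step 2: 1.27 × 1.30² = 2.146
Step 3: 1.27 × 1.30³ = 2.790
Step 4: 1.27 × 1.30⁴ = 3.627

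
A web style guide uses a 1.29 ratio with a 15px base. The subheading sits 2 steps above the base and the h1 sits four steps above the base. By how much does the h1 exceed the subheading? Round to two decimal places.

Step 2: 15.0 × 1.29² = 24.9615px
Step 4: 15.0 × 1.29⁴ = 41.5384px
Difference: 41.5384 − 24.9615 = 16.5769px

16.58px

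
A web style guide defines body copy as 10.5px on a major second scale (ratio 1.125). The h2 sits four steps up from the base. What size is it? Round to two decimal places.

16.82px

10.5 × 1.125⁴ = 10.5 × 1.60181 ≈ 16.82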